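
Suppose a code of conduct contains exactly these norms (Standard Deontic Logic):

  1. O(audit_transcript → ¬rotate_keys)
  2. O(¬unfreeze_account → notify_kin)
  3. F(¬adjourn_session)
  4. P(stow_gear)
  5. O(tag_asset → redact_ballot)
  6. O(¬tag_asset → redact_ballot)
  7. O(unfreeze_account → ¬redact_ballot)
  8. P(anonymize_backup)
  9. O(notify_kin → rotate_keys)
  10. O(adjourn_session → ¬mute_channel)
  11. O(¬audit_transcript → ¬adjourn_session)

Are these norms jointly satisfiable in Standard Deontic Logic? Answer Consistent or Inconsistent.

Premises 5 and 6 are O(tag_asset → redact_ballot) and O(¬tag_asset → redact_ballot); every ideal world satisfies tag_asset or ¬tag_asset, so in either case redact_ballot holds — hence O(redact_ballot).
Premise 7, O(unfreeze_account → ¬redact_ballot), contraposes to O(redact_ballot → ¬unfreeze_account); with O(redact_ballot) we get O(¬unfreeze_account).
Premise 2 is O(¬unfreeze_account → notify_kin); since O(¬unfreeze_account), deontic closure gives O(notify_kin).
From O(notify_kin) and premise 9, O(notify_kin → rotate_keys), we obtain O(rotate_keys).
The contrapositive of premise 1 (O(audit_transcript → ¬rotate_keys)) is O(rotate_keys → ¬audit_transcript), and O(rotate_keys) is already established, so O(¬audit_transcript).
Premise 11 is O(¬audit_transcript → ¬adjourn_session); since O(¬audit_transcript), deontic closure gives O(¬adjourn_session).
However, F(¬adjourn_session) at premise 3 amounts to O(adjourn_session).
We now have both O(¬adjourn_session) and O(adjourn_session) — adjourn_session is simultaneously obligatory and forbidden, violating the D-axiom.

Inconsistent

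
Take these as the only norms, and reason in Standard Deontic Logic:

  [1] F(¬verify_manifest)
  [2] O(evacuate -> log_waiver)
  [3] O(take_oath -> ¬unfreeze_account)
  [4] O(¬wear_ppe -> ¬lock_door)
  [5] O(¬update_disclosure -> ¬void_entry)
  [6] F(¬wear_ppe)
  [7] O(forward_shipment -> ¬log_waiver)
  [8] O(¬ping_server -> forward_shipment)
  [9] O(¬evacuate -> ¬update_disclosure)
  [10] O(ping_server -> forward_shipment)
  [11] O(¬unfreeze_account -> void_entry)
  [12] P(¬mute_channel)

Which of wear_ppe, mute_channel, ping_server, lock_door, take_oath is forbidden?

take_oath

Premises 10 and 8 are O(ping_server -> forward_shipment) and O(¬ping_server -> forward_shipment); every ideal world satisfies ping_server or ¬ping_server, so in either case forward_shipment holds — hence O(forward_shipment).
From O(forward_shipment) and premise 7, O(forward_shipment -> ¬log_waiver), we obtain O(¬log_waiver).
Premise 2, O(evacuate -> log_waiver), contraposes to O(¬log_waiver -> ¬evacuate); with O(¬log_waiver) we get O(¬evacuate).
With premise 9, O(¬evacuate -> ¬update_disclosure), the K-axiom yields O(¬update_disclosure).
With premise 5, O(¬update_disclosure -> ¬void_entry), the K-axiom yields O(¬void_entry).
The contrapositive of premise 11 (O(¬unfreeze_account -> void_entry)) is O(¬void_entry -> unfreeze_account), and O(¬void_entry) is already established, so O(unfreeze_account).
The contrapositive of premise 3 (O(take_oath -> ¬unfreeze_account)) is O(unfreeze_account -> ¬take_oath), and O(unfreeze_account) is already established, so O(¬take_oath).
So O(¬take_oath) holds, i.e. take_oath is forbidden. None of the other listed options is forbidden under the premises.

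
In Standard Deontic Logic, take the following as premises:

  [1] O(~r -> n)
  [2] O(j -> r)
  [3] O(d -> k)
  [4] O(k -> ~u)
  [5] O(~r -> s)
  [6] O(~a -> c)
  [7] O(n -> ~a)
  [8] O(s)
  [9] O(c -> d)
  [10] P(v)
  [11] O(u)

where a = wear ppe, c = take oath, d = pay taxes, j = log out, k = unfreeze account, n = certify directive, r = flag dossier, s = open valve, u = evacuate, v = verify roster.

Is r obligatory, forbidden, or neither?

Obligatory

From premise 11 we have O(u).
Premise 4 is O(k -> ~u); contrapositively O(u -> ~k). Since O(u) holds, K gives O(~k).
Premise 3 is O(d -> k); contrapositively O(~k -> ~d). Since O(~k) holds, K gives O(~d).
Premise 9, O(c -> d), contraposes to O(~d -> ~c); with O(~d) we get O(~c).
Premise 6, O(~a -> c), contraposes to O(~c -> a); with O(~c) we get O(a).
Premise 7 is O(n -> ~a); contrapositively O(a -> ~n). Since O(a) holds, K gives O(~n).
The contrapositive of premise 1 (O(~r -> n)) is O(~n -> r), and O(~n) is already established, so O(r).
Premises 2, 5, 8, 10 do not contribute to this derivation.
Hence r is obligatory.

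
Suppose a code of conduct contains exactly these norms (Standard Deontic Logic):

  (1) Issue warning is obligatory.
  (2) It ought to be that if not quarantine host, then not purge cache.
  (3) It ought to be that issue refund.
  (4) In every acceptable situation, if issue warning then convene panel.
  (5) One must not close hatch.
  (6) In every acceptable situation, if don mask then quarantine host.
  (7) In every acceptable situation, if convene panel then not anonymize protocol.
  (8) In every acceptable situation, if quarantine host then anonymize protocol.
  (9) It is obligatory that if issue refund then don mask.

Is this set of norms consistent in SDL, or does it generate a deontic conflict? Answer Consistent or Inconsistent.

Inconsistent

From premise 3 we have O(issue_refund).
Premise 9 is O(issue_refund → don_mask); since O(issue_refund), deontic closure gives O(don_mask).
Premise 6 is O(don_mask → quarantine_host); since O(don_mask), deontic closure gives O(quarantine_host).
Premise 8 is O(quarantine_host → anonymize_protocol); since O(quarantine_host), deontic closure gives O(anonymize_protocol).
Premise 7 is O(convene_panel → ¬anonymize_protocol); contrapositively O(anonymize_protocol → ¬convene_panel). Since O(anonymize_protocol) holds, K gives O(¬convene_panel).
The contrapositive of premise 4 (O(issue_warning → convene_panel)) is O(¬convene_panel → ¬issue_warning), and O(¬convene_panel) is already established, so O(¬issue_warning).
But premise 1 directly asserts O(issue_warning).
We now have both O(¬issue_warning) and O(issue_warning) — issue_warning is simultaneously obligatory and forbidden, violating the D-axiom.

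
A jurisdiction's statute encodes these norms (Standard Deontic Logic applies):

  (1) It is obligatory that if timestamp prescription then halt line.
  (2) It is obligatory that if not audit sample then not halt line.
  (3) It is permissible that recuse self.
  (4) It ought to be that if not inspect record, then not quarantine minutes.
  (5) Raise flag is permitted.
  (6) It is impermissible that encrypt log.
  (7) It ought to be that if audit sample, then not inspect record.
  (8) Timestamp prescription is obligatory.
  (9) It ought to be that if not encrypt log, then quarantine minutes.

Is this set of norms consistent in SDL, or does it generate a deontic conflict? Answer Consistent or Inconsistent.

Premise 6, F(encrypt_log), is equivalent to O(¬encrypt_log).
Applying K to premise 9 (O(¬encrypt_log → quarantine_minutes)) and O(¬encrypt_log) yields O(quarantine_minutes).
Premise 4 is O(¬inspect_record → ¬quarantine_minutes); contrapositively O(quarantine_minutes → inspect_record). Since O(quarantine_minutes) holds, K gives O(inspect_record).
Premise 7, O(audit_sample → ¬inspect_record), contraposes to O(inspect_record → ¬audit_sample); with O(inspect_record) we get O(¬audit_sample).
Premise 2 is O(¬audit_sample → ¬halt_line); since O(¬audit_sample), deontic closure gives O(¬halt_line).
Premise 1 is O(timestamp_prescription → halt_line); contrapositively O(¬halt_line → ¬timestamp_prescription). Since O(¬halt_line) holds, K gives O(¬timestamp_prescription).
However, premise 8 gives O(timestamp_prescription).
We now have both O(¬timestamp_prescription) and O(timestamp_prescription) — timestamp_prescription is simultaneously obligatory and forbidden, violating the D-axiom.

Inconsistent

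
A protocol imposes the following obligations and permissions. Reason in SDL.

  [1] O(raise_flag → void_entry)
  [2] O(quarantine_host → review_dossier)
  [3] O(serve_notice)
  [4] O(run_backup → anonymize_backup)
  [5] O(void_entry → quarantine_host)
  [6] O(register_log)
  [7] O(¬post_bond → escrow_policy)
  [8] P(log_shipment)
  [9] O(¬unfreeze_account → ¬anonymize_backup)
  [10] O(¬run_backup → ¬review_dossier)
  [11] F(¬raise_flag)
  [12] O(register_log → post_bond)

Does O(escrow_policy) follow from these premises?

Premise 7 is O(¬post_bond → escrow_policy), but O(¬post_bond) is not derivable from the premises, so it does not yield O(escrow_policy).
No other premise forces O(escrow_policy). An ideal world satisfying every premise can still have escrow_policy false, so O(escrow_policy) is not derivable.

No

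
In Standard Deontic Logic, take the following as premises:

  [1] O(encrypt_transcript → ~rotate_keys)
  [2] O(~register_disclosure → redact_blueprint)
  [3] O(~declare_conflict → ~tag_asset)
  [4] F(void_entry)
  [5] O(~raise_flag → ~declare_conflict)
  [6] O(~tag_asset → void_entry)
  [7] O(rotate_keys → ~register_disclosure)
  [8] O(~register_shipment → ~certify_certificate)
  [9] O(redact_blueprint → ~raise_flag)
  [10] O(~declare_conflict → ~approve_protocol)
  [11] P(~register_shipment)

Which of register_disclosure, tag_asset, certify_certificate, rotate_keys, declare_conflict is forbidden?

Premise 4 is F(void_entry), i.e. O(~void_entry).
Premise 6, O(~tag_asset → void_entry), contraposes to O(~void_entry → tag_asset); with O(~void_entry) we get O(tag_asset).
Premise 3 is O(~declare_conflict → ~tag_asset); contrapositively O(tag_asset → declare_conflict). Since O(tag_asset) holds, K gives O(declare_conflict).
Premise 5 is O(~raise_flag → ~declare_conflict); contrapositively O(declare_conflict → raise_flag). Since O(declare_conflict) holds, K gives O(raise_flag).
Premise 9, O(redact_blueprint → ~raise_flag), contraposes to O(raise_flag → ~redact_blueprint); with O(raise_flag) we get O(~redact_blueprint).
Premise 2, O(~register_disclosure → redact_blueprint), contraposes to O(~redact_blueprint → register_disclosure); with O(~redact_blueprint) we get O(register_disclosure).
The contrapositive of premise 7 (O(rotate_keys → ~register_disclosure)) is O(register_disclosure → ~rotate_keys), and O(register_disclosure) is already established, so O(~rotate_keys).
So O(~rotate_keys) holds, i.e. rotate_keys is forbidden. None of the other listed options is forbidden under the premises.

rotate_keys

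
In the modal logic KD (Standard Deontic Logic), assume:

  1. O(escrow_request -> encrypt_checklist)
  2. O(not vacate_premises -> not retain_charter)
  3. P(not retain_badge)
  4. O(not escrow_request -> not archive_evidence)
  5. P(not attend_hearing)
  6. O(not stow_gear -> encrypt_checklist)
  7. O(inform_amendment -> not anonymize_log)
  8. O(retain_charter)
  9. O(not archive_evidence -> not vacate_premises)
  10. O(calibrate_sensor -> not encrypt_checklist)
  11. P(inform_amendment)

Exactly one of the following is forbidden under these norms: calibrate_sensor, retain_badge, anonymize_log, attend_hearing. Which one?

calibrate_sensor

Premise 8 states O(retain_charter) outright.
Premise 2 is O(not vacate_premises -> not retain_charter); contrapositively O(retain_charter -> vacate_premises). Since O(retain_charter) holds, K gives O(vacate_premises).
The contrapositive of premise 9 (O(not archive_evidence -> not vacate_premises)) is O(vacate_premises -> archive_evidence), and O(vacate_premises) is already established, so O(archive_evidence).
Premise 4 is O(not escrow_request -> not archive_evidence); contrapositively O(archive_evidence -> escrow_request). Since O(archive_evidence) holds, K gives O(escrow_request).
From O(escrow_request) and premise 1, O(escrow_request -> encrypt_checklist), we obtain O(encrypt_checklist).
Premise 10 is O(calibrate_sensor -> not encrypt_checklist); contrapositively O(encrypt_checklist -> not calibrate_sensor). Since O(encrypt_checklist) holds, K gives O(not calibrate_sensor).
So O(not calibrate_sensor) holds, i.e. calibrate_sensor is forbidden. None of the other listed options is forbidden under the premises.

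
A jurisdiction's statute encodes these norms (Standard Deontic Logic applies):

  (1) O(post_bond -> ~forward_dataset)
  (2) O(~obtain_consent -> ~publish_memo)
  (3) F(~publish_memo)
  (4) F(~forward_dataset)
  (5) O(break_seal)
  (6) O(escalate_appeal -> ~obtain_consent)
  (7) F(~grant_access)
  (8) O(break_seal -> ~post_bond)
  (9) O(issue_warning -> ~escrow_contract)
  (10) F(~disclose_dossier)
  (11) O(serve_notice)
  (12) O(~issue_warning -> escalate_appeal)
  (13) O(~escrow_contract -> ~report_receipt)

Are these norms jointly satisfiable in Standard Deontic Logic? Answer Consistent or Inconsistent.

Premise 1 is O(post_bond -> ~forward_dataset), but O(post_bond) is not derivable from the premises, so it does not yield O(~forward_dataset).
So O(~forward_dataset) is not derivable, and the apparent clash with O(forward_dataset) does not arise.
A world satisfying every obligation exists (e.g. break_seal=true, disclose_dossier=true, escalate_appeal=false, escrow_contract=false, forward_dataset=true, grant_access=true, issue_warning=true, obtain_consent=true, post_bond=false, publish_memo=true, report_receipt=false, serve_notice=true); no atom is both obligatory and forbidden, so the set is consistent.

Consistent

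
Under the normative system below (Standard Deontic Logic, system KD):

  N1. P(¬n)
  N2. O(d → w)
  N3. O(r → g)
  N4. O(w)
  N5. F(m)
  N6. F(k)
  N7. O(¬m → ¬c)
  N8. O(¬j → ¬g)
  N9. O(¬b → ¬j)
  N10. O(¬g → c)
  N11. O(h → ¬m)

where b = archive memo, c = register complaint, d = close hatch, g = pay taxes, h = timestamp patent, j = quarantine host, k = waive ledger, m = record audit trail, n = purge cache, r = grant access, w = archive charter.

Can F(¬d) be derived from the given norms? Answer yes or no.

No

Premise 2 is O(d → w); even if O(w) held, inferring O(d) would be affirming the consequent — invalid.
No other premise forces O(d). An ideal world satisfying every premise can still have ¬d true, so F(¬d) is not derivable.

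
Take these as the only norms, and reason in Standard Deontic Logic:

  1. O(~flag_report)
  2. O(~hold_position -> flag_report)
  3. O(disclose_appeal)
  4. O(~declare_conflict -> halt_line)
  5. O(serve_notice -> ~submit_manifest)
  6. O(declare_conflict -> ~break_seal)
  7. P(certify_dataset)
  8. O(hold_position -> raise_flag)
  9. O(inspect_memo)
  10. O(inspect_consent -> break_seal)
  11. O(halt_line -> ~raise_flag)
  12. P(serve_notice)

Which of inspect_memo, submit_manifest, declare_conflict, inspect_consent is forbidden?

Premise 1 gives O(~flag_report).
The contrapositive of premise 2 (O(~hold_position -> flag_report)) is O(~flag_report -> hold_position), and O(~flag_report) is already established, so O(hold_position).
From O(hold_position) and premise 8, O(hold_position -> raise_flag), we obtain O(raise_flag).
Premise 11, O(halt_line -> ~raise_flag), contraposes to O(raise_flag -> ~halt_line); with O(raise_flag) we get O(~halt_line).
Premise 4, O(~declare_conflict -> halt_line), contraposes to O(~halt_line -> declare_conflict); with O(~halt_line) we get O(declare_conflict).
Applying K to premise 6 (O(declare_conflict -> ~break_seal)) and O(declare_conflict) yields O(~break_seal).
Premise 10, O(inspect_consent -> break_seal), contraposes to O(~break_seal -> ~inspect_consent); with O(~break_seal) we get O(~inspect_consent).
So O(~inspect_consent) holds, i.e. inspect_consent is forbidden. None of the other listed options is forbidden under the premises.

inspect_consent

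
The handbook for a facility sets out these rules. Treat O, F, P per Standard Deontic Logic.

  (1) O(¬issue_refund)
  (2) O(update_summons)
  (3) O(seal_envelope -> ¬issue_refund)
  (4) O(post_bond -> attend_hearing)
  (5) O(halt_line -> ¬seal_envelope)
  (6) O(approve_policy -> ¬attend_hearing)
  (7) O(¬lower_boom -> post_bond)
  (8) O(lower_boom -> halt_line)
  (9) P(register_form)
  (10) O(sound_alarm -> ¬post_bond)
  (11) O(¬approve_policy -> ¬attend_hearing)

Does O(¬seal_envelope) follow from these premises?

Premises 11 and 6 cover both cases: O(¬approve_policy -> ¬attend_hearing) and O(approve_policy -> ¬attend_hearing). Since ¬approve_policy ∨ approve_policy is a tautology, O(¬attend_hearing) follows.
Premise 4, O(post_bond -> attend_hearing), contraposes to O(¬attend_hearing -> ¬post_bond); with O(¬attend_hearing) we get O(¬post_bond).
The contrapositive of premise 7 (O(¬lower_boom -> post_bond)) is O(¬post_bond -> lower_boom), and O(¬post_bond) is already established, so O(lower_boom).
Applying K to premise 8 (O(lower_boom -> halt_line)) and O(lower_boom) yields O(halt_line).
Premise 5 is O(halt_line -> ¬seal_envelope); since O(halt_line), deontic closure gives O(¬seal_envelope).
Premises 1, 2, 3, 9, 10 do not contribute to this derivation.
So O(¬seal_envelope) follows.

Yes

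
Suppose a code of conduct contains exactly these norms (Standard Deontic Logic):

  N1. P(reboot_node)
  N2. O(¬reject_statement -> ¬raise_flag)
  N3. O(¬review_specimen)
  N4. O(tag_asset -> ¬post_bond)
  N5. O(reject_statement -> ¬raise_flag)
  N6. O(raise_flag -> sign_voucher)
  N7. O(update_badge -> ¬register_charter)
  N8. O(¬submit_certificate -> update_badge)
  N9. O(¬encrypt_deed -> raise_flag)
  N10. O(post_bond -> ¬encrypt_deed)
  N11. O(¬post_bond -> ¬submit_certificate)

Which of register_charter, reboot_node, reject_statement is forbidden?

register_charter

Premises 5 and 2 are O(reject_statement -> ¬raise_flag) and O(¬reject_statement -> ¬raise_flag); every ideal world satisfies reject_statement or ¬reject_statement, so in either case ¬raise_flag holds — hence O(¬raise_flag).
Premise 9, O(¬encrypt_deed -> raise_flag), contraposes to O(¬raise_flag -> encrypt_deed); with O(¬raise_flag) we get O(encrypt_deed).
Premise 10 is O(post_bond -> ¬encrypt_deed); contrapositively O(encrypt_deed -> ¬post_bond). Since O(encrypt_deed) holds, K gives O(¬post_bond).
With premise 11, O(¬post_bond -> ¬submit_certificate), the K-axiom yields O(¬submit_certificate).
Applying K to premise 8 (O(¬submit_certificate -> update_badge)) and O(¬submit_certificate) yields O(update_badge).
Applying K to premise 7 (O(update_badge -> ¬register_charter)) and O(update_badge) yields O(¬register_charter).
So O(¬register_charter) holds, i.e. register_charter is forbidden. None of the other listed options is forbidden under the premises.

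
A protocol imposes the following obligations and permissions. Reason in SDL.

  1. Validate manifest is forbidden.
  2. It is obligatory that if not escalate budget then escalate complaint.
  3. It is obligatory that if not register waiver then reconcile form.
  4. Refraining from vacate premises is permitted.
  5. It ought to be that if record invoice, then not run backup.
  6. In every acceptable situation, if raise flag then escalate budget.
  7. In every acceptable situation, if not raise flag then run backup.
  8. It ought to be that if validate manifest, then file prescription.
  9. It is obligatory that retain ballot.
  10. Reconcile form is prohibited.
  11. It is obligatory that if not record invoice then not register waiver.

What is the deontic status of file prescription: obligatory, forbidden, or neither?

Neither

Premise 8 is O(validate_manifest → file_prescription), but O(validate_manifest) is not derivable from the premises, so it does not yield O(file_prescription).
No premise or chain of K-axiom applications forces O(file_prescription), and none forces O(¬file_prescription). So file_prescription is neither obligatory nor forbidden under these norms.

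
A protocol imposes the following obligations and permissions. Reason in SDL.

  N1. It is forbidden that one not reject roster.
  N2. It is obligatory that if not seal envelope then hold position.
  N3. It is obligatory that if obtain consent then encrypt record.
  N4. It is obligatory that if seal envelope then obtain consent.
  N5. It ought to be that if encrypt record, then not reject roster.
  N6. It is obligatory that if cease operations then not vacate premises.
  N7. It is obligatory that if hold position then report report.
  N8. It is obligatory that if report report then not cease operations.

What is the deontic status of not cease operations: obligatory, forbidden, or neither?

F(¬reject_roster) at premise 1 means O(reject_roster).
Premise 5 is O(encrypt_record → ¬reject_roster); contrapositively O(reject_roster → ¬encrypt_record). Since O(reject_roster) holds, K gives O(¬encrypt_record).
Premise 3 is O(obtain_consent → encrypt_record); contrapositively O(¬encrypt_record → ¬obtain_consent). Since O(¬encrypt_record) holds, K gives O(¬obtain_consent).
The contrapositive of premise 4 (O(seal_envelope → obtain_consent)) is O(¬obtain_consent → ¬seal_envelope), and O(¬obtain_consent) is already established, so O(¬seal_envelope).
With premise 2, O(¬seal_envelope → hold_position), the K-axiom yields O(hold_position).
With premise 7, O(hold_position → report_report), the K-axiom yields O(report_report).
Applying K to premise 8 (O(report_report → ¬cease_operations)) and O(report_report) yields O(¬cease_operations).
Premise 6 does not contribute to this derivation.
Hence ¬cease_operations is obligatory.

Obligatory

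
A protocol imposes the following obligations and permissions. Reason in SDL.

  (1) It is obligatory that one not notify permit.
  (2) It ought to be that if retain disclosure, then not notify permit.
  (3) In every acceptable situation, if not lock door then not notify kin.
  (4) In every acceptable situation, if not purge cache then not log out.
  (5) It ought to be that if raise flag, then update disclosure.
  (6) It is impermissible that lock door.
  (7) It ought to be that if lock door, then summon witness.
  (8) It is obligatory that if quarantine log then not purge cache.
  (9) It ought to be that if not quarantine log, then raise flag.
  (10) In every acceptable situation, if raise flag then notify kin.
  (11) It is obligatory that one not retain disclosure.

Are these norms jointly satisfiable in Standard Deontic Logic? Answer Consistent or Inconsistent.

Consistent

Premise 2 is O(retain_disclosure → ¬notify_permit); even if O(¬notify_permit) held, inferring O(retain_disclosure) would be affirming the consequent — invalid.
So O(retain_disclosure) is not derivable, and the apparent clash with O(¬retain_disclosure) does not arise.
A world satisfying every obligation exists (e.g. lock_door=false, log_out=false, notify_kin=false, notify_permit=false, purge_cache=false, quarantine_log=true, raise_flag=false, retain_disclosure=false, summon_witness=false, update_disclosure=false); no atom is both obligatory and forbidden, so the set is consistent.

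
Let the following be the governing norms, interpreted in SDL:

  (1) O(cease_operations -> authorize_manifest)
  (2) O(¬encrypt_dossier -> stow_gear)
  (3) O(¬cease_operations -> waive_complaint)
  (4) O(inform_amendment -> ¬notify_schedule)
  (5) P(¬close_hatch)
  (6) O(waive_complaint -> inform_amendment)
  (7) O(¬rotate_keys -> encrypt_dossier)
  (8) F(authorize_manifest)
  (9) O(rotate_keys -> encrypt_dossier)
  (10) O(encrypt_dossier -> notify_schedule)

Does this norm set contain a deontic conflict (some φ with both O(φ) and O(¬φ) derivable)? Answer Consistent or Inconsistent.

Premises 9 and 7 cover both cases: O(rotate_keys -> encrypt_dossier) and O(¬rotate_keys -> encrypt_dossier). Since rotate_keys ∨ ¬rotate_keys is a tautology, O(encrypt_dossier) follows.
From O(encrypt_dossier) and premise 10, O(encrypt_dossier -> notify_schedule), we obtain O(notify_schedule).
The contrapositive of premise 4 (O(inform_amendment -> ¬notify_schedule)) is O(notify_schedule -> ¬inform_amendment), and O(notify_schedule) is already established, so O(¬inform_amendment).
Premise 6, O(waive_complaint -> inform_amendment), contraposes to O(¬inform_amendment -> ¬waive_complaint); with O(¬inform_amendment) we get O(¬waive_complaint).
The contrapositive of premise 3 (O(¬cease_operations -> waive_complaint)) is O(¬waive_complaint -> cease_operations), and O(¬waive_complaint) is already established, so O(cease_operations).
With premise 1, O(cease_operations -> authorize_manifest), the K-axiom yields O(authorize_manifest).
But premise 8, F(authorize_manifest), means O(¬authorize_manifest).
We now have both O(authorize_manifest) and O(¬authorize_manifest) — authorize_manifest is simultaneously obligatory and forbidden, violating the D-axiom.

Inconsistent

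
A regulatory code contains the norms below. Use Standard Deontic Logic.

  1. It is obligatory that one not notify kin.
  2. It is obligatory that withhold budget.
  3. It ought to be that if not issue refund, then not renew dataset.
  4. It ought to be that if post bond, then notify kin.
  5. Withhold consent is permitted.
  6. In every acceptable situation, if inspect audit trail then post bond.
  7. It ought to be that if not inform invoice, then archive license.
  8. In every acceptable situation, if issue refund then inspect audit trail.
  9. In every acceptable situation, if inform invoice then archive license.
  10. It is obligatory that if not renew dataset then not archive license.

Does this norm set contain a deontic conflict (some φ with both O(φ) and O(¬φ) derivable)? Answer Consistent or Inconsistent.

Premises 9 and 7 cover both cases: O(inform_invoice → archive_license) and O(¬inform_invoice → archive_license). Since inform_invoice ∨ ¬inform_invoice is a tautology, O(archive_license) follows.
The contrapositive of premise 10 (O(¬renew_dataset → ¬archive_license)) is O(archive_license → renew_dataset), and O(archive_license) is already established, so O(renew_dataset).
Premise 3 is O(¬issue_refund → ¬renew_dataset); contrapositively O(renew_dataset → issue_refund). Since O(renew_dataset) holds, K gives O(issue_refund).
From O(issue_refund) and premise 8, O(issue_refund → inspect_audit_trail), we obtain O(inspect_audit_trail).
From O(inspect_audit_trail) and premise 6, O(inspect_audit_trail → post_bond), we obtain O(post_bond).
From O(post_bond) and premise 4, O(post_bond → notify_kin), we obtain O(notify_kin).
But premise 1 directly asserts O(¬notify_kin).
We now have both O(notify_kin) and O(¬notify_kin) — notify_kin is simultaneously obligatory and forbidden, violating the D-axiom.

Inconsistent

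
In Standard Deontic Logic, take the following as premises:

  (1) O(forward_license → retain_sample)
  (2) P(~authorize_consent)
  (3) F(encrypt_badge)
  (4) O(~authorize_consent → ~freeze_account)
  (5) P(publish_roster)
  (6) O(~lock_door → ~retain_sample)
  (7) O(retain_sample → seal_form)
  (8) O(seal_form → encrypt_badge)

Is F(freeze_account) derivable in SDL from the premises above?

No

Premise 4 is O(~authorize_consent → ~freeze_account), but O(~authorize_consent) is not derivable from the premises (the permission P(~authorize_consent) asserts only ~O(authorize_consent), not O(~authorize_consent)), so it does not yield O(~freeze_account).
No other premise forces O(~freeze_account). An ideal world satisfying every premise can still have freeze_account true, so F(freeze_account) is not derivable.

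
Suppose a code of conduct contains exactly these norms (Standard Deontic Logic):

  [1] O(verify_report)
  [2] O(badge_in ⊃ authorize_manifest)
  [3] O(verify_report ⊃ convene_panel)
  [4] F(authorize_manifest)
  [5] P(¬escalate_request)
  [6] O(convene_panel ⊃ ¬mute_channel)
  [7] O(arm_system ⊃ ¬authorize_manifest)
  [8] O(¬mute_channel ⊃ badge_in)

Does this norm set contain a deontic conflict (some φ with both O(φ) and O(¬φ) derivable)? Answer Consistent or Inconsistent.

Inconsistent

F(authorize_manifest) at premise 4 means O(¬authorize_manifest).
Premise 2 is O(badge_in ⊃ authorize_manifest); contrapositively O(¬authorize_manifest ⊃ ¬badge_in). Since O(¬authorize_manifest) holds, K gives O(¬badge_in).
The contrapositive of premise 8 (O(¬mute_channel ⊃ badge_in)) is O(¬badge_in ⊃ mute_channel), and O(¬badge_in) is already established, so O(mute_channel).
The contrapositive of premise 6 (O(convene_panel ⊃ ¬mute_channel)) is O(mute_channel ⊃ ¬convene_panel), and O(mute_channel) is already established, so O(¬convene_panel).
The contrapositive of premise 3 (O(verify_report ⊃ convene_panel)) is O(¬convene_panel ⊃ ¬verify_report), and O(¬convene_panel) is already established, so O(¬verify_report).
Yet premise 1 states O(verify_report).
We now have both O(¬verify_report) and O(verify_report) — verify_report is simultaneously obligatory and forbidden, violating the D-axiom.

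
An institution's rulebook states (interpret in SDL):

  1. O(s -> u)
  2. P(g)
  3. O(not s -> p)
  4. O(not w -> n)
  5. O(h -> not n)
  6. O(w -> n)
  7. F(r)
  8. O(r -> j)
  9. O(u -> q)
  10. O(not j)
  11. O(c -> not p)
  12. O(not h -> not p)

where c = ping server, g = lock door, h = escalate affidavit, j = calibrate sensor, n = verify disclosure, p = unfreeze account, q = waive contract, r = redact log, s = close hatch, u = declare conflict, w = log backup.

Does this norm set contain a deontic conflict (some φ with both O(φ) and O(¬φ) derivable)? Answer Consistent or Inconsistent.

Consistent

Premise 8 is O(r -> j), but O(r) is not derivable from the premises, so it does not yield O(j).
So O(j) is not derivable, and the apparent clash with O(not j) does not arise.
A world satisfying every obligation exists (e.g. c=false, g=false, h=false, j=false, n=true, p=false, q=true, r=false, s=true, u=true, w=false); no atom is both obligatory and forbidden, so the set is consistent.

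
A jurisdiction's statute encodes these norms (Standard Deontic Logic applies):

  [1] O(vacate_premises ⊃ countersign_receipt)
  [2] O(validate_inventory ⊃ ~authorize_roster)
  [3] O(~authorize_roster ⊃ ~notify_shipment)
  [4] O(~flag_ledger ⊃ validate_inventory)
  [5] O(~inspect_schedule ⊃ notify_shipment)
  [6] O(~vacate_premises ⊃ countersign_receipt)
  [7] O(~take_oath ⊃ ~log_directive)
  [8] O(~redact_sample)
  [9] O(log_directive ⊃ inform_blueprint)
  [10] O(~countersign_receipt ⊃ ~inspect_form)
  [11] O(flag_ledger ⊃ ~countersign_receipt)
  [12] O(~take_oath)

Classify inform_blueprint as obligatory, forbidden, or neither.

Neither

Premise 9 is O(log_directive ⊃ inform_blueprint), but O(log_directive) is not derivable from the premises, so it does not yield O(inform_blueprint).
No premise or chain of K-axiom applications forces O(inform_blueprint), and none forces O(~inform_blueprint). So inform_blueprint is neither obligatory nor forbidden under these norms.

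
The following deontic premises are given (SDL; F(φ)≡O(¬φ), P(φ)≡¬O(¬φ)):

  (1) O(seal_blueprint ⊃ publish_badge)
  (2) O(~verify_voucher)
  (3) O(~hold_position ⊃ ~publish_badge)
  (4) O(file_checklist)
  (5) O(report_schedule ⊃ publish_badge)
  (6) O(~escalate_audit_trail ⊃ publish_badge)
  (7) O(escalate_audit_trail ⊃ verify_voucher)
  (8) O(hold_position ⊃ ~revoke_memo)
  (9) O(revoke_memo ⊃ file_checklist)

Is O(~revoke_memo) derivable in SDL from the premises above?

Premise 2 gives O(~verify_voucher).
Premise 7 is O(escalate_audit_trail ⊃ verify_voucher); contrapositively O(~verify_voucher ⊃ ~escalate_audit_trail). Since O(~verify_voucher) holds, K gives O(~escalate_audit_trail).
From O(~escalate_audit_trail) and premise 6, O(~escalate_audit_trail ⊃ publish_badge), we obtain O(publish_badge).
The contrapositive of premise 3 (O(~hold_position ⊃ ~publish_badge)) is O(publish_badge ⊃ hold_position), and O(publish_badge) is already established, so O(hold_position).
Premise 8 is O(hold_position ⊃ ~revoke_memo); since O(hold_position), deontic closure gives O(~revoke_memo).
Premises 1, 4, 5, 9 do not contribute to this derivation.
So O(~revoke_memo) follows.

Yes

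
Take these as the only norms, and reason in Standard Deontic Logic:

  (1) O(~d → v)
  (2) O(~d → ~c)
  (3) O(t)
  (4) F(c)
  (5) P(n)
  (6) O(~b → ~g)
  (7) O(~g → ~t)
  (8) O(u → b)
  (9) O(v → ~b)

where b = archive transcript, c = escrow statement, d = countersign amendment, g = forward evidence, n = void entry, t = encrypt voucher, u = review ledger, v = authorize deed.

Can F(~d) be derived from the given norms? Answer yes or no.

Premise 3 gives O(t).
Premise 7, O(~g → ~t), contraposes to O(t → g); with O(t) we get O(g).
Premise 6, O(~b → ~g), contraposes to O(g → b); with O(g) we get O(b).
Premise 9, O(v → ~b), contraposes to O(b → ~v); with O(b) we get O(~v).
Premise 1, O(~d → v), contraposes to O(~v → d); with O(~v) we get O(d).
Premises 2, 4, 5, 8 do not contribute to this derivation.
So O(d) holds, i.e. F(~d). The claim follows.

Yes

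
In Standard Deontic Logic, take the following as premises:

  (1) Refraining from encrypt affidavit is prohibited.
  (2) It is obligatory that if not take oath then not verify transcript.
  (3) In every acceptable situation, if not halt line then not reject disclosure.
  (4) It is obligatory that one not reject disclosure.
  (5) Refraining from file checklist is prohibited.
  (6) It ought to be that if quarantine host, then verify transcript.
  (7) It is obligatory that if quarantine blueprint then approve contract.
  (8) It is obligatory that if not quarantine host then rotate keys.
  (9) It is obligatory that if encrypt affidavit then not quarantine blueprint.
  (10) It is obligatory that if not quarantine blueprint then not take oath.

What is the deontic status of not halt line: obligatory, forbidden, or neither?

Neither

Premise 3 is O(¬halt_line → ¬reject_disclosure); even if O(¬reject_disclosure) held, inferring O(¬halt_line) would be affirming the consequent — invalid.
No premise or chain of K-axiom applications forces O(¬halt_line), and none forces O(halt_line). So ¬halt_line is neither obligatory nor forbidden under these norms.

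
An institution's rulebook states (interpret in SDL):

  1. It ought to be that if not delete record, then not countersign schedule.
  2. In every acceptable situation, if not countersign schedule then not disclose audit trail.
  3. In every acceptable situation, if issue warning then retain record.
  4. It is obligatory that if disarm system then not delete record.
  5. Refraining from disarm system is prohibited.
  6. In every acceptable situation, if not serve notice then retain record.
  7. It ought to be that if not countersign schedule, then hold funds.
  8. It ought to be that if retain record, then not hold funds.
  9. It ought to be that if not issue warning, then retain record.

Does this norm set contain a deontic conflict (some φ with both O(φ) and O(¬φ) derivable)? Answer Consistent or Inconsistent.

Premises 9 and 3 cover both cases: O(¬issue_warning → retain_record) and O(issue_warning → retain_record). Since ¬issue_warning ∨ issue_warning is a tautology, O(retain_record) follows.
With premise 8, O(retain_record → ¬hold_funds), the K-axiom yields O(¬hold_funds).
Premise 7, O(¬countersign_schedule → hold_funds), contraposes to O(¬hold_funds → countersign_schedule); with O(¬hold_funds) we get O(countersign_schedule).
Premise 1, O(¬delete_record → ¬countersign_schedule), contraposes to O(countersign_schedule → delete_record); with O(countersign_schedule) we get O(delete_record).
Premise 4 is O(disarm_system → ¬delete_record); contrapositively O(delete_record → ¬disarm_system). Since O(delete_record) holds, K gives O(¬disarm_system).
Yet premise 5 is F(¬disarm_system), i.e. O(disarm_system).
We now have both O(¬disarm_system) and O(disarm_system) — disarm_system is simultaneously obligatory and forbidden, violating the D-axiom.

Inconsistent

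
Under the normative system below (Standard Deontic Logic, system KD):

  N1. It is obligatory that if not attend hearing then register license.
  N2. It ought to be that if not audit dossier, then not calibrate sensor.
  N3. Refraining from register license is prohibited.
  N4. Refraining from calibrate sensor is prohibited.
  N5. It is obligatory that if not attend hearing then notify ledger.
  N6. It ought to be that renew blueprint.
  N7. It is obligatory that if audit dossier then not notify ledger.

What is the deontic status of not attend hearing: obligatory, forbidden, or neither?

Forbidden

F(¬calibrate_sensor) at premise 4 means O(calibrate_sensor).
Premise 2, O(¬audit_dossier → ¬calibrate_sensor), contraposes to O(calibrate_sensor → audit_dossier); with O(calibrate_sensor) we get O(audit_dossier).
Premise 7 is O(audit_dossier → ¬notify_ledger); since O(audit_dossier), deontic closure gives O(¬notify_ledger).
The contrapositive of premise 5 (O(¬attend_hearing → notify_ledger)) is O(¬notify_ledger → attend_hearing), and O(¬notify_ledger) is already established, so O(attend_hearing).
Premises 1, 3, 6 do not contribute to this derivation.
Thus O(attend_hearing), which is F(¬attend_hearing): ¬attend_hearing is forbidden.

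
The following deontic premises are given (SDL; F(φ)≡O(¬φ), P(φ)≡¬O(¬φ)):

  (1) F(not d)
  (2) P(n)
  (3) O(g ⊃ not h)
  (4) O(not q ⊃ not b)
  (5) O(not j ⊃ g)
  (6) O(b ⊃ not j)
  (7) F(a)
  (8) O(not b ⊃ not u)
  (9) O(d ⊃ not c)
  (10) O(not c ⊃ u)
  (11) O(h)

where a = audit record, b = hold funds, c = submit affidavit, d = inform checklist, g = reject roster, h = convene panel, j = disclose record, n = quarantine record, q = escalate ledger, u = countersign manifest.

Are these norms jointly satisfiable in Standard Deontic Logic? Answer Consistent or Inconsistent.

Inconsistent

From premise 11 we have O(h).
Premise 3 is O(g ⊃ not h); contrapositively O(h ⊃ not g). Since O(h) holds, K gives O(not g).
Premise 5 is O(not j ⊃ g); contrapositively O(not g ⊃ j). Since O(not g) holds, K gives O(j).
The contrapositive of premise 6 (O(b ⊃ not j)) is O(j ⊃ not b), and O(j) is already established, so O(not b).
With premise 8, O(not b ⊃ not u), the K-axiom yields O(not u).
The contrapositive of premise 10 (O(not c ⊃ u)) is O(not u ⊃ c), and O(not u) is already established, so O(c).
The contrapositive of premise 9 (O(d ⊃ not c)) is O(c ⊃ not d), and O(c) is already established, so O(not d).
However, F(not d) at premise 1 amounts to O(d).
We now have both O(not d) and O(d) — d is simultaneously obligatory and forbidden, violating the D-axiom.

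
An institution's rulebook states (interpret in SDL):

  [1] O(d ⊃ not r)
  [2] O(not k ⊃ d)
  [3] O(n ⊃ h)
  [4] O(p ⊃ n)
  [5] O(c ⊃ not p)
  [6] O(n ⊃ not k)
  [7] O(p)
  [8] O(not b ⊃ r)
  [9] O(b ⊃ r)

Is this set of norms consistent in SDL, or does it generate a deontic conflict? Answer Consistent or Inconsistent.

Inconsistent

By case analysis on not b: premise 8 gives O(not b ⊃ r) and premise 9 gives O(b ⊃ r), so O(r) either way.
Premise 1, O(d ⊃ not r), contraposes to O(r ⊃ not d); with O(r) we get O(not d).
Premise 2, O(not k ⊃ d), contraposes to O(not d ⊃ k); with O(not d) we get O(k).
Premise 6 is O(n ⊃ not k); contrapositively O(k ⊃ not n). Since O(k) holds, K gives O(not n).
Premise 4, O(p ⊃ n), contraposes to O(not n ⊃ not p); with O(not n) we get O(not p).
Yet premise 7 states O(p).
We now have both O(not p) and O(p) — p is simultaneously obligatory and forbidden, violating the D-axiom.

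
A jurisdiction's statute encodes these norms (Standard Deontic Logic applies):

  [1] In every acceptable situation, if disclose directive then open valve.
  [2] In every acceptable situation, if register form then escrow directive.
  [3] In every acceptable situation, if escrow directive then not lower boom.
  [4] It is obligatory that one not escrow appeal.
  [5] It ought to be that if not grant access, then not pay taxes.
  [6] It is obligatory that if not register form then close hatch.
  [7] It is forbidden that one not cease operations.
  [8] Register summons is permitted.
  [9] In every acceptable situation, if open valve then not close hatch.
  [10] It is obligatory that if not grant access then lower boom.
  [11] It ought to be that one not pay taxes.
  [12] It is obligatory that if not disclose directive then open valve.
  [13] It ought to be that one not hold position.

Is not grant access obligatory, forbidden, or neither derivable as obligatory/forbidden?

Forbidden

By case analysis on disclose_directive: premise 1 gives O(disclose_directive → open_valve) and premise 12 gives O(¬disclose_directive → open_valve), so O(open_valve) either way.
Applying K to premise 9 (O(open_valve → ¬close_hatch)) and O(open_valve) yields O(¬close_hatch).
Premise 6, O(¬register_form → close_hatch), contraposes to O(¬close_hatch → register_form); with O(¬close_hatch) we get O(register_form).
With premise 2, O(register_form → escrow_directive), the K-axiom yields O(escrow_directive).
Applying K to premise 3 (O(escrow_directive → ¬lower_boom)) and O(escrow_directive) yields O(¬lower_boom).
The contrapositive of premise 10 (O(¬grant_access → lower_boom)) is O(¬lower_boom → grant_access), and O(¬lower_boom) is already established, so O(grant_access).
Premises 4, 5, 7, 8, 11, 13 do not contribute to this derivation.
Thus O(grant_access), which is F(¬grant_access): ¬grant_access is forbidden.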